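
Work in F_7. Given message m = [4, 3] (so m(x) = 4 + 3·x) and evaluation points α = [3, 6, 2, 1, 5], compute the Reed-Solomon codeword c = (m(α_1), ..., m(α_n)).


c = [6, 1, 3, 0, 5]

Message polynomial: m(x) = 4 + 3·x (mod 7).
For each evaluation point α_i, compute m(α_i) mod 7:
  α_1 = 3: Horner steps 3 → 6, so m(3) = 6.
  α_2 = 6: Horner steps 3 → 1, so m(6) = 1.
  α_3 = 2: Horner steps 3 → 3, so m(2) = 3.
  α_4 = 1: Horner steps 3 → 0, so m(1) = 0.
  α_5 = 5: Horner steps 3 → 5, so m(5) = 5.
Codeword c = [6, 1, 3, 0, 5] ∈ F_7^5.


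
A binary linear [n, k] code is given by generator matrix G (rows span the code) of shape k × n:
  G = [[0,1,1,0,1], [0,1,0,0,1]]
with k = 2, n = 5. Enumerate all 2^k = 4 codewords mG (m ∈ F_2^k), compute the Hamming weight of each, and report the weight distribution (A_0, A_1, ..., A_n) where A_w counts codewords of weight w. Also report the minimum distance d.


Weight distribution: A_0 = 1, A_1 = 1, A_2 = 1, A_3 = 1. Minimum distance d = 1.

Enumerate all 2^2 = 4 messages m ∈ F_2^2.
For each, compute codeword c = mG in F_2^5, then tally its weight.
  m = 00 → c = 00000, weight = 0.
  m = 10 → c = 01101, weight = 3.
  m = 01 → c = 01001, weight = 2.
  m = 11 → c = 00100, weight = 1.
Tally weights:
  weight 0: 1 codewords.
  weight 1: 1 codewords.
  weight 2: 1 codewords.
  weight 3: 1 codewords.
Minimum distance d = smallest w > 0 with A_w > 0 = 1.
Sanity: Σ A_w = 4 = 2^2 = 4 ✓.


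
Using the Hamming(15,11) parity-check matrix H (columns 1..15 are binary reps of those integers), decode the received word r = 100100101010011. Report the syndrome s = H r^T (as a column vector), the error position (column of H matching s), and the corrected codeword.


s = (0, 0, 0, 1)^T, error position = 1, corrected codeword c = 000100101010011

Compute s = H r^T mod 2 one row at a time:
  s_1 = 0 + 1 + 0 + 1 + 0 + 0 + 1 + 1 = 4 ≡ 0 (mod 2).
  s_2 = 1 + 0 + 0 + 1 + 0 + 0 + 1 + 1 = 4 ≡ 0 (mod 2).
  s_3 = 0 + 0 + 0 + 1 + 0 + 1 + 1 + 1 = 4 ≡ 0 (mod 2).
  s_4 = 1 + 0 + 0 + 1 + 1 + 1 + 0 + 1 = 5 ≡ 1 (mod 2).
s = (0, 0, 0, 1)^T — this equals column 1 of H (binary 0001), so error is at position 1.
Correct: flip bit 1 of r = 100100101010011 to get c = 000100101010011.


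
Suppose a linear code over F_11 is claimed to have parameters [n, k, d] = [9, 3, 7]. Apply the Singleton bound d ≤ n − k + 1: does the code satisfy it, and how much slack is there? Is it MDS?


Singleton RHS = n − k + 1 = 7, slack = 0, bound satisfied, MDS.

Singleton bound: d ≤ n − k + 1.
Here n = 9, k = 3, so n − k + 1 = 7.
Given d = 7, check d ≤ 7: YES.
Slack = (n − k + 1) − d = 0.
The code is MDS (slack = 0).
Description: the claimed parameters are [9, 3, 7]_11; such a code would be MDS (meets Singleton bound).


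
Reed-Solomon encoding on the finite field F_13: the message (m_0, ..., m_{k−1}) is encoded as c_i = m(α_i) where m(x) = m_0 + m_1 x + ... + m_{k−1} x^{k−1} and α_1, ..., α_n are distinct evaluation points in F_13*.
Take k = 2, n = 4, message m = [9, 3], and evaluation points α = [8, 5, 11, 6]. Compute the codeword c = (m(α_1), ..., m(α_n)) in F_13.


c = [7, 11, 3, 1]

Message polynomial: m(x) = 9 + 3·x (mod 13).
For each evaluation point α_i, compute m(α_i) mod 13:
  α_1 = 8: Horner steps 3 → 7, so m(8) = 7.
  α_2 = 5: Horner steps 3 → 11, so m(5) = 11.
  α_3 = 11: Horner steps 3 → 3, so m(11) = 3.
  α_4 = 6: Horner steps 3 → 1, so m(6) = 1.
Codeword c = [7, 11, 3, 1] ∈ F_13^4.


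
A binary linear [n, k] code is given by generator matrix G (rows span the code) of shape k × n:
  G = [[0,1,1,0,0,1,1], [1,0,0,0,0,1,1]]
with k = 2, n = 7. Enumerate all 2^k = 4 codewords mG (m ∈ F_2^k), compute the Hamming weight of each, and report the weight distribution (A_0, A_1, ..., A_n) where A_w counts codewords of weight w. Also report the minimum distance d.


Weight distribution: A_0 = 1, A_3 = 2, A_4 = 1. Minimum distance d = 3.

Enumerate all 2^2 = 4 messages m ∈ F_2^2.
For each, compute codeword c = mG in F_2^7, then tally its weight.
  m = 00 → c = 0000000, weight = 0.
  m = 10 → c = 0110011, weight = 4.
  m = 01 → c = 1000011, weight = 3.
  m = 11 → c = 1110000, weight = 3.
Tally weights:
  weight 0: 1 codewords.
  weight 3: 2 codewords.
  weight 4: 1 codewords.
Minimum distance d = smallest w > 0 with A_w > 0 = 3.
Sanity: Σ A_w = 4 = 2^2 = 4 ✓.


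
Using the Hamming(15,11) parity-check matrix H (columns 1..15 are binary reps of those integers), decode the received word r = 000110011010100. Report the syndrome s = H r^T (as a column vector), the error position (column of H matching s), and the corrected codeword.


s = (0, 1, 1, 0)^T, error position = 6, corrected codeword c = 000111011010100

Compute s = H r^T mod 2 one row at a time:
  s_1 = 1 + 1 + 0 + 1 + 0 + 1 + 0 + 0 = 4 ≡ 0 (mod 2).
  s_2 = 1 + 1 + 0 + 0 + 0 + 1 + 0 + 0 = 3 ≡ 1 (mod 2).
  s_3 = 0 + 0 + 0 + 0 + 0 + 1 + 0 + 0 = 1 ≡ 1 (mod 2).
  s_4 = 0 + 0 + 1 + 0 + 1 + 1 + 1 + 0 = 4 ≡ 0 (mod 2).
s = (0, 1, 1, 0)^T — this equals column 6 of H (binary 0110), so error is at position 6.
Correct: flip bit 6 of r = 000110011010100 to get c = 000111011010100.


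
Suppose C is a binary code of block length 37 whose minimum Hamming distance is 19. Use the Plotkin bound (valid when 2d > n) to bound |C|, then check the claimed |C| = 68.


Plotkin bound M ≤ 38; given |C| = 68 > bound (violated).

Check applicability: 2d = 38, n = 37.
2d − n = 1 > 0, so Plotkin applies.
Compute d/(2d−n) = 19/1 ≈ 19.0000.
⌊d/(2d−n)⌋ = 19.
Plotkin bound: M ≤ 2·19 = 38.
Given |C| = 68, check: VIOLATED.
This |C| is above the Plotkin bound, so no binary code with n = 37, d = 19 and 68 codewords exists.


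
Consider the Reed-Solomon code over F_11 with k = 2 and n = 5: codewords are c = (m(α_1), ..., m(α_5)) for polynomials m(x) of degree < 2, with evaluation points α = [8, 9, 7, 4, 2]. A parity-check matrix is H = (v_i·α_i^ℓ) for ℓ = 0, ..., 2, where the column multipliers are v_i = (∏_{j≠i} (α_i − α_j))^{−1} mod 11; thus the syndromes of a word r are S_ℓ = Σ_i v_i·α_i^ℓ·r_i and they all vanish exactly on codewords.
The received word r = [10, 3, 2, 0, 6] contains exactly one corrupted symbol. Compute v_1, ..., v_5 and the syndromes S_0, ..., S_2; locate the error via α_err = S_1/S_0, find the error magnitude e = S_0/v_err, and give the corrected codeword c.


S = (10, 2, 7), error at position 2, error magnitude e = 7, c = [10, 7, 2, 0, 6].

Step 1: column multipliers v_i = (∏_{j≠i}(α_i − α_j))^{−1} mod 11.
  i = 1 (α = 8): (8−9)(8−7)(8−4)(8−2) = (−1)·1·4·6 = −24 ≡ 9, so v_1 = 9^{−1} = 5 (mod 11).
  i = 2 (α = 9): (9−8)(9−7)(9−4)(9−2) = 1·2·5·7 = 70 ≡ 4, so v_2 = 4^{−1} = 3 (mod 11).
  i = 3 (α = 7): (7−8)(7−9)(7−4)(7−2) = (−1)·(−2)·3·5 = 30 ≡ 8, so v_3 = 8^{−1} = 7 (mod 11).
  i = 4 (α = 4): (4−8)(4−9)(4−7)(4−2) = (−4)·(−5)·(−3)·2 = −120 ≡ 1, so v_4 = 1^{−1} = 1 (mod 11).
  i = 5 (α = 2): (2−8)(2−9)(2−7)(2−4) = (−6)·(−7)·(−5)·(−2) = 420 ≡ 2, so v_5 = 2^{−1} = 6 (mod 11).
  v = [5, 3, 7, 1, 6].
Step 2: syndromes of r = [10, 3, 2, 0, 6] (all sums mod 11).
  S_0 = Σ v_i r_i = 5·10 + 3·3 + 7·2 + 1·0 + 6·6 = 109 ≡ 10.
  S_1 = Σ v_i α_i r_i = 5·8·10 + 3·9·3 + 7·7·2 + 1·4·0 + 6·2·6 = 651 ≡ 2.
  α_i^2 mod 11 = [9, 4, 5, 5, 4].
  S_2 = Σ v_i α_i^2 r_i = 5·9·10 + 3·4·3 + 7·5·2 + 1·5·0 + 6·4·6 = 700 ≡ 7.
  S = (10, 2, 7) ≠ 0, so r is not a codeword (an error is present).
Step 3: locate the error. For a single error e at position i, S_ℓ = v_i·e·α_i^ℓ, so α_err = S_1/S_0.
  S_0^{−1} = 10^{−1} = 10 (mod 11), so α_err = 2·10 = 20 ≡ 9 = α_2. Error position i = 2.
  Consistency check: S_2/S_1 = 7·6 = 42 ≡ 9 = α_err ✓ (single-error assumption holds).
Step 4: error magnitude e = S_0/v_2 = S_0·∏_{j≠2}(α_2 − α_j) = 10·4 = 40 ≡ 7 (mod 11).
Step 5: correct position 2: c_2 = r_2 − e = 3 − 7 ≡ 7 (mod 11). Hence c = [10, 7, 2, 0, 6].
  Check: interpolating c through the α_i gives m(x) = 1 + 8·x (degree < 2) with m(α_i) = c_i for every i, so c is indeed a codeword.


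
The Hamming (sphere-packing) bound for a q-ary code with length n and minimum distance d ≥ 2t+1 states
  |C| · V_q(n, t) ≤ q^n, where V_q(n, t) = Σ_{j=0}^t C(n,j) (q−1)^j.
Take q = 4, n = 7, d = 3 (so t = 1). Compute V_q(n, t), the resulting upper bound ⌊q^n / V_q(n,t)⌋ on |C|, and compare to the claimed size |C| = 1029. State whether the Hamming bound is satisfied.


V_q(n, t) = 22, q^n = 16384, Hamming bound = 744, |C| = 1029 > bound (violated).

Step 1: Compute V_q(n, t) = Σ_{j=0}^1 C(n, j) (q−1)^j.
  j = 0: C(7,0)·(3)^0 = 1·1 = 1.
  j = 1: C(7,1)·(3)^1 = 7·3 = 21.
  V_q(n, t) = 1 + 21 = 22.
Step 2: q^n = 4^7 = 16384.
Step 3: Hamming bound ⌊q^n / V_q(n,t)⌋ = ⌊16384/22⌋ = 744.
Step 4: Compare |C| = 1029 to 744: violated.
The claimed |C| lies above the Hamming bound, so no 4-ary code of length 7 with d ≥ 3 can have 1029 codewords.


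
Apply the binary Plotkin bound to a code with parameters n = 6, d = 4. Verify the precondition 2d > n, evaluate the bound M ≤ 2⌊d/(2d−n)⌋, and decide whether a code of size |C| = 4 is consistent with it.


Plotkin bound M ≤ 4; given |C| = 4 ≤ bound (satisfied).

Check applicability: 2d = 8, n = 6.
2d − n = 2 > 0, so Plotkin applies.
Compute d/(2d−n) = 4/2 ≈ 2.0000.
⌊d/(2d−n)⌋ = 2.
Plotkin bound: M ≤ 2·2 = 4.
Given |C| = 4, check: satisfied.
This |C| is at the Plotkin bound.


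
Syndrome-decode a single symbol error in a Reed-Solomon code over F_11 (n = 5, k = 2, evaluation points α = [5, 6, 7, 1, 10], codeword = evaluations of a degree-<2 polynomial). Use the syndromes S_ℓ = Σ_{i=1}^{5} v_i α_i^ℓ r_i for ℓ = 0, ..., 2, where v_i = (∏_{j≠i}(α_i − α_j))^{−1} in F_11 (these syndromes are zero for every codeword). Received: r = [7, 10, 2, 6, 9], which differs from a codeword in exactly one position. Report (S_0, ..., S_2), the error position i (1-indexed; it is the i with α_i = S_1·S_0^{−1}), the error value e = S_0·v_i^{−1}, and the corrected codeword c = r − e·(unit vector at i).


S = (9, 2, 9), error at position 5, error magnitude e = 9, c = [7, 10, 2, 6, 0].

Step 1: column multipliers v_i = (∏_{j≠i}(α_i − α_j))^{−1} mod 11.
  i = 1 (α = 5): (5−6)(5−7)(5−1)(5−10) = (−1)·(−2)·4·(−5) = −40 ≡ 4, so v_1 = 4^{−1} = 3 (mod 11).
  i = 2 (α = 6): (6−5)(6−7)(6−1)(6−10) = 1·(−1)·5·(−4) = 20 ≡ 9, so v_2 = 9^{−1} = 5 (mod 11).
  i = 3 (α = 7): (7−5)(7−6)(7−1)(7−10) = 2·1·6·(−3) = −36 ≡ 8, so v_3 = 8^{−1} = 7 (mod 11).
  i = 4 (α = 1): (1−5)(1−6)(1−7)(1−10) = (−4)·(−5)·(−6)·(−9) = 1080 ≡ 2, so v_4 = 2^{−1} = 6 (mod 11).
  i = 5 (α = 10): (10−5)(10−6)(10−7)(10−1) = 5·4·3·9 = 540 ≡ 1, so v_5 = 1^{−1} = 1 (mod 11).
  v = [3, 5, 7, 6, 1].
Step 2: syndromes of r = [7, 10, 2, 6, 9] (all sums mod 11).
  S_0 = Σ v_i r_i = 3·7 + 5·10 + 7·2 + 6·6 + 1·9 = 130 ≡ 9.
  S_1 = Σ v_i α_i r_i = 3·5·7 + 5·6·10 + 7·7·2 + 6·1·6 + 1·10·9 = 629 ≡ 2.
  α_i^2 mod 11 = [3, 3, 5, 1, 1].
  S_2 = Σ v_i α_i^2 r_i = 3·3·7 + 5·3·10 + 7·5·2 + 6·1·6 + 1·1·9 = 328 ≡ 9.
  S = (9, 2, 9) ≠ 0, so r is not a codeword (an error is present).
Step 3: locate the error. For a single error e at position i, S_ℓ = v_i·e·α_i^ℓ, so α_err = S_1/S_0.
  S_0^{−1} = 9^{−1} = 5 (mod 11), so α_err = 2·5 = 10 ≡ 10 = α_5. Error position i = 5.
  Consistency check: S_2/S_1 = 9·6 = 54 ≡ 10 = α_err ✓ (single-error assumption holds).
Step 4: error magnitude e = S_0/v_5 = S_0·∏_{j≠5}(α_5 − α_j) = 9·1 = 9 ≡ 9 (mod 11).
Step 5: correct position 5: c_5 = r_5 − e = 9 − 9 ≡ 0 (mod 11). Hence c = [7, 10, 2, 6, 0].
  Check: interpolating c through the α_i gives m(x) = 3 + 3·x (degree < 2) with m(α_i) = c_i for every i, so c is indeed a codeword.


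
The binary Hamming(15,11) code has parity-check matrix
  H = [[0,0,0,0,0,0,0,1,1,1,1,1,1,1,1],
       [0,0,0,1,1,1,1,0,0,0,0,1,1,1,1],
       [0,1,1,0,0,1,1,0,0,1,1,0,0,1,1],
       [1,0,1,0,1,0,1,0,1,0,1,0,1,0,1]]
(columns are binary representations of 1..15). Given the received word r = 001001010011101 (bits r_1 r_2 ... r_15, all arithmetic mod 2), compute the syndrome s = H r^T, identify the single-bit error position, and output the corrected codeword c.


s = (1, 0, 0, 0)^T, error position = 8, corrected codeword c = 001001000011101

Compute s = H r^T mod 2 one row at a time:
  s_1 = 1 + 0 + 0 + 1 + 1 + 1 + 0 + 1 = 5 ≡ 1 (mod 2).
  s_2 = 0 + 0 + 1 + 0 + 1 + 1 + 0 + 1 = 4 ≡ 0 (mod 2).
  s_3 = 0 + 1 + 1 + 0 + 0 + 1 + 0 + 1 = 4 ≡ 0 (mod 2).
  s_4 = 0 + 1 + 0 + 0 + 0 + 1 + 1 + 1 = 4 ≡ 0 (mod 2).
s = (1, 0, 0, 0)^T — this equals column 8 of H (binary 1000), so error is at position 8.
Correct: flip bit 8 of r = 001001010011101 to get c = 001001000011101.


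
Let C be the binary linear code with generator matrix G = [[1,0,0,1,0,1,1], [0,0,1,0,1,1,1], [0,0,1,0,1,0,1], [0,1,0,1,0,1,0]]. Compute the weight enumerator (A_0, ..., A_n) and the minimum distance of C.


Weight distribution: A_0 = 1, A_1 = 1, A_2 = 1, A_3 = 4, A_4 = 5, A_5 = 3, A_6 = 1. Minimum distance d = 1.

Enumerate all 2^4 = 16 messages m ∈ F_2^4.
For each, compute codeword c = mG in F_2^7, then tally its weight.
  m = 0000 → c = 0000000, weight = 0.
  m = 1000 → c = 1001011, weight = 4.
  m = 0100 → c = 0010111, weight = 4.
  m = 1100 → c = 1011100, weight = 4.
  m = 0010 → c = 0010101, weight = 3.
  m = 1010 → c = 1011110, weight = 5.
  m = 0110 → c = 0000010, weight = 1.
  m = 1110 → c = 1001001, weight = 3.
  m = 0001 → c = 0101010, weight = 3.
  m = 1001 → c = 1100001, weight = 3.
  m = 0101 → c = 0111101, weight = 5.
  m = 1101 → c = 1110110, weight = 5.
  m = 0011 → c = 0111111, weight = 6.
  m = 1011 → c = 1110100, weight = 4.
  m = 0111 → c = 0101000, weight = 2.
  m = 1111 → c = 1100011, weight = 4.
Tally weights:
  weight 0: 1 codewords.
  weight 1: 1 codewords.
  weight 2: 1 codewords.
  weight 3: 4 codewords.
  weight 4: 5 codewords.
  weight 5: 3 codewords.
  weight 6: 1 codewords.
Minimum distance d = smallest w > 0 with A_w > 0 = 1.
Sanity: Σ A_w = 16 = 2^4 = 16 ✓.


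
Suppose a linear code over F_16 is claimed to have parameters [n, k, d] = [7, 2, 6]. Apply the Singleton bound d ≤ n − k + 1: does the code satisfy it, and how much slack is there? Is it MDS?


Singleton RHS = n − k + 1 = 6, slack = 0, bound satisfied, MDS.

Singleton bound: d ≤ n − k + 1.
Here n = 7, k = 2, so n − k + 1 = 6.
Given d = 6, check d ≤ 6: YES.
Slack = (n − k + 1) − d = 0.
The code is MDS (slack = 0).
Description: the claimed parameters are [7, 2, 6]_16; such a code would be MDS (meets Singleton bound).


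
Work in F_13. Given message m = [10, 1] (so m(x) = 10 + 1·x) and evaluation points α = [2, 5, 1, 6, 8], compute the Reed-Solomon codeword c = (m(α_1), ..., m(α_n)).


c = [12, 2, 11, 3, 5]

Message polynomial: m(x) = 10 + 1·x (mod 13).
For each evaluation point α_i, compute m(α_i) mod 13:
  α_1 = 2: Horner steps 1 → 12, so m(2) = 12.
  α_2 = 5: Horner steps 1 → 2, so m(5) = 2.
  α_3 = 1: Horner steps 1 → 11, so m(1) = 11.
  α_4 = 6: Horner steps 1 → 3, so m(6) = 3.
  α_5 = 8: Horner steps 1 → 5, so m(8) = 5.
Codeword c = [12, 2, 11, 3, 5] ∈ F_13^5.


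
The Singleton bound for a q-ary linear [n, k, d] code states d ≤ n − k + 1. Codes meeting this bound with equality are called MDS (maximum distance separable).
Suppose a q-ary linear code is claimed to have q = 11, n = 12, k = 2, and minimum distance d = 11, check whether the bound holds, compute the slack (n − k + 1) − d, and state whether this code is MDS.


Singleton RHS = n − k + 1 = 11, slack = 0, bound satisfied, MDS.

Singleton bound: d ≤ n − k + 1.
Here n = 12, k = 2, so n − k + 1 = 11.
Given d = 11, check d ≤ 11: YES.
Slack = (n − k + 1) − d = 0.
The code is MDS (slack = 0).
Description: the claimed parameters are [12, 2, 11]_11; such a code would be MDS (meets Singleton bound).


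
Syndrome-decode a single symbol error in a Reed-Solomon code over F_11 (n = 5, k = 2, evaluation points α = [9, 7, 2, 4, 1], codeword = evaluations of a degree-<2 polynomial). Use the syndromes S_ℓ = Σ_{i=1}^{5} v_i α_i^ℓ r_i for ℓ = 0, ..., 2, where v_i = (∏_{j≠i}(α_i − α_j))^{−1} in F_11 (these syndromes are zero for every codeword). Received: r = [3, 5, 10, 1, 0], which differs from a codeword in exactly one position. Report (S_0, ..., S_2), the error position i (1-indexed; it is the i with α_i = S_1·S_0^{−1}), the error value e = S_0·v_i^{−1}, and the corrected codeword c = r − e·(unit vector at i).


S = (2, 8, 10), error at position 4, error magnitude e = 4, c = [3, 5, 10, 8, 0].

Step 1: column multipliers v_i = (∏_{j≠i}(α_i − α_j))^{−1} mod 11.
  i = 1 (α = 9): (9−7)(9−2)(9−4)(9−1) = 2·7·5·8 = 560 ≡ 10, so v_1 = 10^{−1} = 10 (mod 11).
  i = 2 (α = 7): (7−9)(7−2)(7−4)(7−1) = (−2)·5·3·6 = −180 ≡ 7, so v_2 = 7^{−1} = 8 (mod 11).
  i = 3 (α = 2): (2−9)(2−7)(2−4)(2−1) = (−7)·(−5)·(−2)·1 = −70 ≡ 7, so v_3 = 7^{−1} = 8 (mod 11).
  i = 4 (α = 4): (4−9)(4−7)(4−2)(4−1) = (−5)·(−3)·2·3 = 90 ≡ 2, so v_4 = 2^{−1} = 6 (mod 11).
  i = 5 (α = 1): (1−9)(1−7)(1−2)(1−4) = (−8)·(−6)·(−1)·(−3) = 144 ≡ 1, so v_5 = 1^{−1} = 1 (mod 11).
  v = [10, 8, 8, 6, 1].
Step 2: syndromes of r = [3, 5, 10, 1, 0] (all sums mod 11).
  S_0 = Σ v_i r_i = 10·3 + 8·5 + 8·10 + 6·1 + 1·0 = 156 ≡ 2.
  S_1 = Σ v_i α_i r_i = 10·9·3 + 8·7·5 + 8·2·10 + 6·4·1 + 1·1·0 = 734 ≡ 8.
  α_i^2 mod 11 = [4, 5, 4, 5, 1].
  S_2 = Σ v_i α_i^2 r_i = 10·4·3 + 8·5·5 + 8·4·10 + 6·5·1 + 1·1·0 = 670 ≡ 10.
  S = (2, 8, 10) ≠ 0, so r is not a codeword (an error is present).
Step 3: locate the error. For a single error e at position i, S_ℓ = v_i·e·α_i^ℓ, so α_err = S_1/S_0.
  S_0^{−1} = 2^{−1} = 6 (mod 11), so α_err = 8·6 = 48 ≡ 4 = α_4. Error position i = 4.
  Consistency check: S_2/S_1 = 10·7 = 70 ≡ 4 = α_err ✓ (single-error assumption holds).
Step 4: error magnitude e = S_0/v_4 = S_0·∏_{j≠4}(α_4 − α_j) = 2·2 = 4 ≡ 4 (mod 11).
Step 5: correct position 4: c_4 = r_4 − e = 1 − 4 ≡ 8 (mod 11). Hence c = [3, 5, 10, 8, 0].
  Check: interpolating c through the α_i gives m(x) = 1 + 10·x (degree < 2) with m(α_i) = c_i for every i, so c is indeed a codeword.


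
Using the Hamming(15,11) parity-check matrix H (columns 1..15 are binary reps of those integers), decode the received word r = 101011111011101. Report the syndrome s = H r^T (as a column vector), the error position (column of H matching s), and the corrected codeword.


s = (0, 0, 1, 0)^T, error position = 2, corrected codeword c = 111011111011101

Compute s = H r^T mod 2 one row at a time:
  s_1 = 1 + 1 + 0 + 1 + 1 + 1 + 0 + 1 = 6 ≡ 0 (mod 2).
  s_2 = 0 + 1 + 1 + 1 + 1 + 1 + 0 + 1 = 6 ≡ 0 (mod 2).
  s_3 = 0 + 1 + 1 + 1 + 0 + 1 + 0 + 1 = 5 ≡ 1 (mod 2).
  s_4 = 1 + 1 + 1 + 1 + 1 + 1 + 1 + 1 = 8 ≡ 0 (mod 2).
s = (0, 0, 1, 0)^T — this equals column 2 of H (binary 0010), so error is at position 2.
Correct: flip bit 2 of r = 101011111011101 to get c = 111011111011101.


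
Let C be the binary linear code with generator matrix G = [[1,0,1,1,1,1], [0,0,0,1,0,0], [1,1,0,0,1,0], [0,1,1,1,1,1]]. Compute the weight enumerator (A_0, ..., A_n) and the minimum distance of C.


Weight distribution: A_0 = 1, A_1 = 2, A_2 = 2, A_3 = 4, A_4 = 5, A_5 = 2. Minimum distance d = 1.

Enumerate all 2^4 = 16 messages m ∈ F_2^4.
For each, compute codeword c = mG in F_2^6, then tally its weight.
  m = 0000 → c = 000000, weight = 0.
  m = 1000 → c = 101111, weight = 5.
  m = 0100 → c = 000100, weight = 1.
  m = 1100 → c = 101011, weight = 4.
  m = 0010 → c = 110010, weight = 3.
  m = 1010 → c = 011101, weight = 4.
  m = 0110 → c = 110110, weight = 4.
  m = 1110 → c = 011001, weight = 3.
  m = 0001 → c = 011111, weight = 5.
  m = 1001 → c = 110000, weight = 2.
  m = 0101 → c = 011011, weight = 4.
  m = 1101 → c = 110100, weight = 3.
  m = 0011 → c = 101101, weight = 4.
  m = 1011 → c = 000010, weight = 1.
  m = 0111 → c = 101001, weight = 3.
  m = 1111 → c = 000110, weight = 2.
Tally weights:
  weight 0: 1 codewords.
  weight 1: 2 codewords.
  weight 2: 2 codewords.
  weight 3: 4 codewords.
  weight 4: 5 codewords.
  weight 5: 2 codewords.
Minimum distance d = smallest w > 0 with A_w > 0 = 1.
Sanity: Σ A_w = 16 = 2^4 = 16 ✓.


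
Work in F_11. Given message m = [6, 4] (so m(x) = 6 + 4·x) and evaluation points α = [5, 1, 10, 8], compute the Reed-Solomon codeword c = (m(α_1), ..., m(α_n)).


c = [4, 10, 2, 5]

Message polynomial: m(x) = 6 + 4·x (mod 11).
For each evaluation point α_i, compute m(α_i) mod 11:
  α_1 = 5: Horner steps 4 → 4, so m(5) = 4.
  α_2 = 1: Horner steps 4 → 10, so m(1) = 10.
  α_3 = 10: Horner steps 4 → 2, so m(10) = 2.
  α_4 = 8: Horner steps 4 → 5, so m(8) = 5.
Codeword c = [4, 10, 2, 5] ∈ F_11^4.


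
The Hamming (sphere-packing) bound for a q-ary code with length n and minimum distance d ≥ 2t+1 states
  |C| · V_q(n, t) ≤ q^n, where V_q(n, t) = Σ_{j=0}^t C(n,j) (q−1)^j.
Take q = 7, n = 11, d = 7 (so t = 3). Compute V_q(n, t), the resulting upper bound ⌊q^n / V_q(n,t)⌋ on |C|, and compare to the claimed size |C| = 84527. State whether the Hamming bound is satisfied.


V_q(n, t) = 37687, q^n = 1977326743, Hamming bound = 52467, |C| = 84527 > bound (violated).

Step 1: Compute V_q(n, t) = Σ_{j=0}^3 C(n, j) (q−1)^j.
  j = 0: C(11,0)·(6)^0 = 1·1 = 1.
  j = 1: C(11,1)·(6)^1 = 11·6 = 66.
  j = 2: C(11,2)·(6)^2 = 55·36 = 1980.
  j = 3: C(11,3)·(6)^3 = 165·216 = 35640.
  V_q(n, t) = 1 + 66 + 1980 + 35640 = 37687.
Step 2: q^n = 7^11 = 1977326743.
Step 3: Hamming bound ⌊q^n / V_q(n,t)⌋ = ⌊1977326743/37687⌋ = 52467.
Step 4: Compare |C| = 84527 to 52467: violated.
The claimed |C| lies above the Hamming bound, so no 7-ary code of length 11 with d ≥ 7 can have 84527 codewords.


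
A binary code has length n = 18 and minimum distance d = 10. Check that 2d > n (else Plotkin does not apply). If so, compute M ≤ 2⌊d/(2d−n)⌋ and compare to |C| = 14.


Plotkin bound M ≤ 10; given |C| = 14 > bound (violated).

Check applicability: 2d = 20, n = 18.
2d − n = 2 > 0, so Plotkin applies.
Compute d/(2d−n) = 10/2 ≈ 5.0000.
⌊d/(2d−n)⌋ = 5.
Plotkin bound: M ≤ 2·5 = 10.
Given |C| = 14, check: VIOLATED.
This |C| is above the Plotkin bound, so no binary code with n = 18, d = 10 and 14 codewords exists.


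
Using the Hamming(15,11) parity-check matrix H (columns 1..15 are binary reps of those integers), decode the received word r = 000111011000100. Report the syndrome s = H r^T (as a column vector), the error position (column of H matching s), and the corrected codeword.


s = (1, 0, 1, 1)^T, error position = 11, corrected codeword c = 000111011010100

Compute s = H r^T mod 2 one row at a time:
  s_1 = 1 + 1 + 0 + 0 + 0 + 1 + 0 + 0 = 3 ≡ 1 (mod 2).
  s_2 = 1 + 1 + 1 + 0 + 0 + 1 + 0 + 0 = 4 ≡ 0 (mod 2).
  s_3 = 0 + 0 + 1 + 0 + 0 + 0 + 0 + 0 = 1 ≡ 1 (mod 2).
  s_4 = 0 + 0 + 1 + 0 + 1 + 0 + 1 + 0 = 3 ≡ 1 (mod 2).
s = (1, 0, 1, 1)^T — this equals column 11 of H (binary 1011), so error is at position 11.
Correct: flip bit 11 of r = 000111011000100 to get c = 000111011010100.


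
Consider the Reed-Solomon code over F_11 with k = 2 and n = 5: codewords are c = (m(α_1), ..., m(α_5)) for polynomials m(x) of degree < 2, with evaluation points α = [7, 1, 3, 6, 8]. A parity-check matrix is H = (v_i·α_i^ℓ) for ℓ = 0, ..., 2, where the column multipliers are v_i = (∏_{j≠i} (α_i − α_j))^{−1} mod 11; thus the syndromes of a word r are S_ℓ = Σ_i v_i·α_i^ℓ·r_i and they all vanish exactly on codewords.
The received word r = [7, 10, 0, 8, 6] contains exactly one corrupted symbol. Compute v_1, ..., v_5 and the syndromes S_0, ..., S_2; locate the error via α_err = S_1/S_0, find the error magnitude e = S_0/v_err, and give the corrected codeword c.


S = (4, 4, 4), error at position 2, error magnitude e = 8, c = [7, 2, 0, 8, 6].

Step 1: column multipliers v_i = (∏_{j≠i}(α_i − α_j))^{−1} mod 11.
  i = 1 (α = 7): (7−1)(7−3)(7−6)(7−8) = 6·4·1·(−1) = −24 ≡ 9, so v_1 = 9^{−1} = 5 (mod 11).
  i = 2 (α = 1): (1−7)(1−3)(1−6)(1−8) = (−6)·(−2)·(−5)·(−7) = 420 ≡ 2, so v_2 = 2^{−1} = 6 (mod 11).
  i = 3 (α = 3): (3−7)(3−1)(3−6)(3−8) = (−4)·2·(−3)·(−5) = −120 ≡ 1, so v_3 = 1^{−1} = 1 (mod 11).
  i = 4 (α = 6): (6−7)(6−1)(6−3)(6−8) = (−1)·5·3·(−2) = 30 ≡ 8, so v_4 = 8^{−1} = 7 (mod 11).
  i = 5 (α = 8): (8−7)(8−1)(8−3)(8−6) = 1·7·5·2 = 70 ≡ 4, so v_5 = 4^{−1} = 3 (mod 11).
  v = [5, 6, 1, 7, 3].
Step 2: syndromes of r = [7, 10, 0, 8, 6] (all sums mod 11).
  S_0 = Σ v_i r_i = 5·7 + 6·10 + 1·0 + 7·8 + 3·6 = 169 ≡ 4.
  S_1 = Σ v_i α_i r_i = 5·7·7 + 6·1·10 + 1·3·0 + 7·6·8 + 3·8·6 = 785 ≡ 4.
  α_i^2 mod 11 = [5, 1, 9, 3, 9].
  S_2 = Σ v_i α_i^2 r_i = 5·5·7 + 6·1·10 + 1·9·0 + 7·3·8 + 3·9·6 = 565 ≡ 4.
  S = (4, 4, 4) ≠ 0, so r is not a codeword (an error is present).
Step 3: locate the error. For a single error e at position i, S_ℓ = v_i·e·α_i^ℓ, so α_err = S_1/S_0.
  S_0^{−1} = 4^{−1} = 3 (mod 11), so α_err = 4·3 = 12 ≡ 1 = α_2. Error position i = 2.
  Consistency check: S_2/S_1 = 4·3 = 12 ≡ 1 = α_err ✓ (single-error assumption holds).
Step 4: error magnitude e = S_0/v_2 = S_0·∏_{j≠2}(α_2 − α_j) = 4·2 = 8 ≡ 8 (mod 11).
Step 5: correct position 2: c_2 = r_2 − e = 10 − 8 ≡ 2 (mod 11). Hence c = [7, 2, 0, 8, 6].
  Check: interpolating c through the α_i gives m(x) = 3 + 10·x (degree < 2) with m(α_i) = c_i for every i, so c is indeed a codeword.


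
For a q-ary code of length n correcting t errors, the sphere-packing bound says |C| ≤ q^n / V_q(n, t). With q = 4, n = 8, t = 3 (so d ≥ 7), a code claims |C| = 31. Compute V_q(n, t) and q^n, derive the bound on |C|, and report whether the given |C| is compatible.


V_q(n, t) = 1789, q^n = 65536, Hamming bound = 36, |C| = 31 ≤ bound (satisfied).

Step 1: Compute V_q(n, t) = Σ_{j=0}^3 C(n, j) (q−1)^j.
  j = 0: C(8,0)·(3)^0 = 1·1 = 1.
  j = 1: C(8,1)·(3)^1 = 8·3 = 24.
  j = 2: C(8,2)·(3)^2 = 28·9 = 252.
  j = 3: C(8,3)·(3)^3 = 56·27 = 1512.
  V_q(n, t) = 1 + 24 + 252 + 1512 = 1789.
Step 2: q^n = 4^8 = 65536.
Step 3: Hamming bound ⌊q^n / V_q(n,t)⌋ = ⌊65536/1789⌋ = 36.
Step 4: Compare |C| = 31 to 36: satisfied.
The claimed |C| lies below the Hamming bound.


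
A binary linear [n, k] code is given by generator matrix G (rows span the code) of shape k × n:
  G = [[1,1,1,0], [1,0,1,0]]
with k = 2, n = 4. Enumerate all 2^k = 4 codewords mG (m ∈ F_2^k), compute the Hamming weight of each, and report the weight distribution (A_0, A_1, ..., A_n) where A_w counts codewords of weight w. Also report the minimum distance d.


Weight distribution: A_0 = 1, A_1 = 1, A_2 = 1, A_3 = 1. Minimum distance d = 1.

Enumerate all 2^2 = 4 messages m ∈ F_2^2.
For each, compute codeword c = mG in F_2^4, then tally its weight.
  m = 00 → c = 0000, weight = 0.
  m = 10 → c = 1110, weight = 3.
  m = 01 → c = 1010, weight = 2.
  m = 11 → c = 0100, weight = 1.
Tally weights:
  weight 0: 1 codewords.
  weight 1: 1 codewords.
  weight 2: 1 codewords.
  weight 3: 1 codewords.
Minimum distance d = smallest w > 0 with A_w > 0 = 1.
Sanity: Σ A_w = 4 = 2^2 = 4 ✓.


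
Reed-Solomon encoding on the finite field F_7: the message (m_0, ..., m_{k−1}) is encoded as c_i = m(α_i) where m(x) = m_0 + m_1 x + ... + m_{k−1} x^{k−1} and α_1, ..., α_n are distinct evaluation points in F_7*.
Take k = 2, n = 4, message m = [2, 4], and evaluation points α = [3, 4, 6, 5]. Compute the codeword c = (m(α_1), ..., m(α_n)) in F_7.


c = [0, 4, 5, 1]

Message polynomial: m(x) = 2 + 4·x (mod 7).
For each evaluation point α_i, compute m(α_i) mod 7:
  α_1 = 3: Horner steps 4 → 0, so m(3) = 0.
  α_2 = 4: Horner steps 4 → 4, so m(4) = 4.
  α_3 = 6: Horner steps 4 → 5, so m(6) = 5.
  α_4 = 5: Horner steps 4 → 1, so m(5) = 1.
Codeword c = [0, 4, 5, 1] ∈ F_7^4.


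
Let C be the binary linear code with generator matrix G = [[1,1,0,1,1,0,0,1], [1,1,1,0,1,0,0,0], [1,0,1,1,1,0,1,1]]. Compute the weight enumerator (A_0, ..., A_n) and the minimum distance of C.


Weight distribution: A_0 = 1, A_3 = 3, A_4 = 2, A_5 = 1, A_6 = 1. Minimum distance d = 3.

Enumerate all 2^3 = 8 messages m ∈ F_2^3.
For each, compute codeword c = mG in F_2^8, then tally its weight.
  m = 000 → c = 00000000, weight = 0.
  m = 100 → c = 11011001, weight = 5.
  m = 010 → c = 11101000, weight = 4.
  m = 110 → c = 00110001, weight = 3.
  m = 001 → c = 10111011, weight = 6.
  m = 101 → c = 01100010, weight = 3.
  m = 011 → c = 01010011, weight = 4.
  m = 111 → c = 10001010, weight = 3.
Tally weights:
  weight 0: 1 codewords.
  weight 3: 3 codewords.
  weight 4: 2 codewords.
  weight 5: 1 codewords.
  weight 6: 1 codewords.
Minimum distance d = smallest w > 0 with A_w > 0 = 3.
Sanity: Σ A_w = 8 = 2^3 = 8 ✓.


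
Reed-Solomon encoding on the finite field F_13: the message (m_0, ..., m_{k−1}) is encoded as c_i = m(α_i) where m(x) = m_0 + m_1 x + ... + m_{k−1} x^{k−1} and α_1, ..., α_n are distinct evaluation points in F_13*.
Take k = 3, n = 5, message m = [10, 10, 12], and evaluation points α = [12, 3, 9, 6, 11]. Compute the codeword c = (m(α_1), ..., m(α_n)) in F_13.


c = [12, 5, 6, 8, 12]

Message polynomial: m(x) = 10 + 10·x + 12·x^2 (mod 13).
For each evaluation point α_i, compute m(α_i) mod 13:
  α_1 = 12: Horner steps 12 → 11 → 12, so m(12) = 12.
  α_2 = 3: Horner steps 12 → 7 → 5, so m(3) = 5.
  α_3 = 9: Horner steps 12 → 1 → 6, so m(9) = 6.
  α_4 = 6: Horner steps 12 → 4 → 8, so m(6) = 8.
  α_5 = 11: Horner steps 12 → 12 → 12, so m(11) = 12.
Codeword c = [12, 5, 6, 8, 12] ∈ F_13^5.


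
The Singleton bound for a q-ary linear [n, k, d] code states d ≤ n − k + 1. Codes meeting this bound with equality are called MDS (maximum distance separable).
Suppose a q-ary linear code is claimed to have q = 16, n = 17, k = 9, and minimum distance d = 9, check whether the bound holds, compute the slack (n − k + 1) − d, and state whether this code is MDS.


Singleton RHS = n − k + 1 = 9, slack = 0, bound satisfied, MDS.

Singleton bound: d ≤ n − k + 1.
Here n = 17, k = 9, so n − k + 1 = 9.
Given d = 9, check d ≤ 9: YES.
Slack = (n − k + 1) − d = 0.
The code is MDS (slack = 0).
Description: the claimed parameters are [17, 9, 9]_16; such a code would be MDS (meets Singleton bound).


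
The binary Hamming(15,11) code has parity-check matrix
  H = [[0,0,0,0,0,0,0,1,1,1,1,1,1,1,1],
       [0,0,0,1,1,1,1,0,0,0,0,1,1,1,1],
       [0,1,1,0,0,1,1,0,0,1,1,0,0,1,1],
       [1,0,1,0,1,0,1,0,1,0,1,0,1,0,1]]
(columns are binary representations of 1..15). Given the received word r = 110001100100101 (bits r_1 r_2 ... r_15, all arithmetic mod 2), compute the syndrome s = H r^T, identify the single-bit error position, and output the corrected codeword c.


s = (1, 0, 1, 0)^T, error position = 10, corrected codeword c = 110001100000101

Compute s = H r^T mod 2 one row at a time:
  s_1 = 0 + 0 + 1 + 0 + 0 + 1 + 0 + 1 = 3 ≡ 1 (mod 2).
  s_2 = 0 + 0 + 1 + 1 + 0 + 1 + 0 + 1 = 4 ≡ 0 (mod 2).
  s_3 = 1 + 0 + 1 + 1 + 1 + 0 + 0 + 1 = 5 ≡ 1 (mod 2).
  s_4 = 1 + 0 + 0 + 1 + 0 + 0 + 1 + 1 = 4 ≡ 0 (mod 2).
s = (1, 0, 1, 0)^T — this equals column 10 of H (binary 1010), so error is at position 10.
Correct: flip bit 10 of r = 110001100100101 to get c = 110001100000101.


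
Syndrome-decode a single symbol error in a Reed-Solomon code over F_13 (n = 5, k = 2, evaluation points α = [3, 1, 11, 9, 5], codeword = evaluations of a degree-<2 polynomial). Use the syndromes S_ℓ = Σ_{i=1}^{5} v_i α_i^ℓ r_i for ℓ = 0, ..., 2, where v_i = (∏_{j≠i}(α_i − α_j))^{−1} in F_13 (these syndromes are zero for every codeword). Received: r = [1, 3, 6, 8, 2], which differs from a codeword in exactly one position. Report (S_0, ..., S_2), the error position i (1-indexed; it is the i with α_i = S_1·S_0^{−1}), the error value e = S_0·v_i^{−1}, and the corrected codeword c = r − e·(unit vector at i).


S = (12, 8, 1), error at position 5, error magnitude e = 3, c = [1, 3, 6, 8, 12].

Step 1: column multipliers v_i = (∏_{j≠i}(α_i − α_j))^{−1} mod 13.
  i = 1 (α = 3): (3−1)(3−11)(3−9)(3−5) = 2·(−8)·(−6)·(−2) = −192 ≡ 3, so v_1 = 3^{−1} = 9 (mod 13).
  i = 2 (α = 1): (1−3)(1−11)(1−9)(1−5) = (−2)·(−10)·(−8)·(−4) = 640 ≡ 3, so v_2 = 3^{−1} = 9 (mod 13).
  i = 3 (α = 11): (11−3)(11−1)(11−9)(11−5) = 8·10·2·6 = 960 ≡ 11, so v_3 = 11^{−1} = 6 (mod 13).
  i = 4 (α = 9): (9−3)(9−1)(9−11)(9−5) = 6·8·(−2)·4 = −384 ≡ 6, so v_4 = 6^{−1} = 11 (mod 13).
  i = 5 (α = 5): (5−3)(5−1)(5−11)(5−9) = 2·4·(−6)·(−4) = 192 ≡ 10, so v_5 = 10^{−1} = 4 (mod 13).
  v = [9, 9, 6, 11, 4].
Step 2: syndromes of r = [1, 3, 6, 8, 2] (all sums mod 13).
  S_0 = Σ v_i r_i = 9·1 + 9·3 + 6·6 + 11·8 + 4·2 = 168 ≡ 12.
  S_1 = Σ v_i α_i r_i = 9·3·1 + 9·1·3 + 6·11·6 + 11·9·8 + 4·5·2 = 1282 ≡ 8.
  α_i^2 mod 13 = [9, 1, 4, 3, 12].
  S_2 = Σ v_i α_i^2 r_i = 9·9·1 + 9·1·3 + 6·4·6 + 11·3·8 + 4·12·2 = 612 ≡ 1.
  S = (12, 8, 1) ≠ 0, so r is not a codeword (an error is present).
Step 3: locate the error. For a single error e at position i, S_ℓ = v_i·e·α_i^ℓ, so α_err = S_1/S_0.
  S_0^{−1} = 12^{−1} = 12 (mod 13), so α_err = 8·12 = 96 ≡ 5 = α_5. Error position i = 5.
  Consistency check: S_2/S_1 = 1·5 = 5 ≡ 5 = α_err ✓ (single-error assumption holds).
Step 4: error magnitude e = S_0/v_5 = S_0·∏_{j≠5}(α_5 − α_j) = 12·10 = 120 ≡ 3 (mod 13).
Step 5: correct position 5: c_5 = r_5 − e = 2 − 3 ≡ 12 (mod 13). Hence c = [1, 3, 6, 8, 12].
  Check: interpolating c through the α_i gives m(x) = 4 + 12·x (degree < 2) with m(α_i) = c_i for every i, so c is indeed a codeword.


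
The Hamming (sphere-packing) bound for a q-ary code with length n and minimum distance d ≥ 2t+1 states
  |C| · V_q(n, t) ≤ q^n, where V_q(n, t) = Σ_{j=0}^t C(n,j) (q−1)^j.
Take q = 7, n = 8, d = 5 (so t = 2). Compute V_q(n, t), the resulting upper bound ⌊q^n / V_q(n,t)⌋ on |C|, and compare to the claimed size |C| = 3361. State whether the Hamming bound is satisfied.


V_q(n, t) = 1057, q^n = 5764801, Hamming bound = 5453, |C| = 3361 ≤ bound (satisfied).

Step 1: Compute V_q(n, t) = Σ_{j=0}^2 C(n, j) (q−1)^j.
  j = 0: C(8,0)·(6)^0 = 1·1 = 1.
  j = 1: C(8,1)·(6)^1 = 8·6 = 48.
  j = 2: C(8,2)·(6)^2 = 28·36 = 1008.
  V_q(n, t) = 1 + 48 + 1008 = 1057.
Step 2: q^n = 7^8 = 5764801.
Step 3: Hamming bound ⌊q^n / V_q(n,t)⌋ = ⌊5764801/1057⌋ = 5453.
Step 4: Compare |C| = 3361 to 5453: satisfied.
The claimed |C| lies below the Hamming bound.


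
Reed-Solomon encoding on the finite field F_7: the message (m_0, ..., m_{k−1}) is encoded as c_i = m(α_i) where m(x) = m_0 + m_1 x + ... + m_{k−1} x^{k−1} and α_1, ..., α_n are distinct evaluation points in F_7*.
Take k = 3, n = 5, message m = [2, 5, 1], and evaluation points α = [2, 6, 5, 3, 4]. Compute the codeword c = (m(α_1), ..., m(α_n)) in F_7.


c = [2, 5, 3, 5, 3]

Message polynomial: m(x) = 2 + 5·x + 1·x^2 (mod 7).
For each evaluation point α_i, compute m(α_i) mod 7:
  α_1 = 2: Horner steps 1 → 0 → 2, so m(2) = 2.
  α_2 = 6: Horner steps 1 → 4 → 5, so m(6) = 5.
  α_3 = 5: Horner steps 1 → 3 → 3, so m(5) = 3.
  α_4 = 3: Horner steps 1 → 1 → 5, so m(3) = 5.
  α_5 = 4: Horner steps 1 → 2 → 3, so m(4) = 3.
Codeword c = [2, 5, 3, 5, 3] ∈ F_7^5.


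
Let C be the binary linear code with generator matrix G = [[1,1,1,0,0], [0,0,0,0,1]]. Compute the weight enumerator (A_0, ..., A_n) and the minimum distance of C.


Weight distribution: A_0 = 1, A_1 = 1, A_3 = 1, A_4 = 1. Minimum distance d = 1.

Enumerate all 2^2 = 4 messages m ∈ F_2^2.
For each, compute codeword c = mG in F_2^5, then tally its weight.
  m = 00 → c = 00000, weight = 0.
  m = 10 → c = 11100, weight = 3.
  m = 01 → c = 00001, weight = 1.
  m = 11 → c = 11101, weight = 4.
Tally weights:
  weight 0: 1 codewords.
  weight 1: 1 codewords.
  weight 3: 1 codewords.
  weight 4: 1 codewords.
Minimum distance d = smallest w > 0 with A_w > 0 = 1.
Sanity: Σ A_w = 4 = 2^2 = 4 ✓.


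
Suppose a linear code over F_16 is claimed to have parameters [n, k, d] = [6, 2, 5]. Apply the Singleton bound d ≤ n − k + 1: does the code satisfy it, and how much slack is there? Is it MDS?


Singleton RHS = n − k + 1 = 5, slack = 0, bound satisfied, MDS.

Singleton bound: d ≤ n − k + 1.
Here n = 6, k = 2, so n − k + 1 = 5.
Given d = 5, check d ≤ 5: YES.
Slack = (n − k + 1) − d = 0.
The code is MDS (slack = 0).
Description: the claimed parameters are [6, 2, 5]_16; such a code would be MDS (meets Singleton bound).


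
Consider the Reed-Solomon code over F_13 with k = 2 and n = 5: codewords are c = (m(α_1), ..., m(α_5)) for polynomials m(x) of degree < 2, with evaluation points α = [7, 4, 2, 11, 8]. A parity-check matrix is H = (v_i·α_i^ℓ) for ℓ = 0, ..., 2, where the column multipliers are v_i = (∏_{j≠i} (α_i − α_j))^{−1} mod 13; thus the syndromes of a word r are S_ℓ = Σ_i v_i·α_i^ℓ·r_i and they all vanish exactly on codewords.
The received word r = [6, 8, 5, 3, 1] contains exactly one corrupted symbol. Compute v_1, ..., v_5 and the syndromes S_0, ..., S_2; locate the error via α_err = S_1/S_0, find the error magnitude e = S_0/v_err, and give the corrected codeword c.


S = (2, 9, 8), error at position 4, error magnitude e = 4, c = [6, 8, 5, 12, 1].

Step 1: column multipliers v_i = (∏_{j≠i}(α_i − α_j))^{−1} mod 13.
  i = 1 (α = 7): (7−4)(7−2)(7−11)(7−8) = 3·5·(−4)·(−1) = 60 ≡ 8, so v_1 = 8^{−1} = 5 (mod 13).
  i = 2 (α = 4): (4−7)(4−2)(4−11)(4−8) = (−3)·2·(−7)·(−4) = −168 ≡ 1, so v_2 = 1^{−1} = 1 (mod 13).
  i = 3 (α = 2): (2−7)(2−4)(2−11)(2−8) = (−5)·(−2)·(−9)·(−6) = 540 ≡ 7, so v_3 = 7^{−1} = 2 (mod 13).
  i = 4 (α = 11): (11−7)(11−4)(11−2)(11−8) = 4·7·9·3 = 756 ≡ 2, so v_4 = 2^{−1} = 7 (mod 13).
  i = 5 (α = 8): (8−7)(8−4)(8−2)(8−11) = 1·4·6·(−3) = −72 ≡ 6, so v_5 = 6^{−1} = 11 (mod 13).
  v = [5, 1, 2, 7, 11].
Step 2: syndromes of r = [6, 8, 5, 3, 1] (all sums mod 13).
  S_0 = Σ v_i r_i = 5·6 + 1·8 + 2·5 + 7·3 + 11·1 = 80 ≡ 2.
  S_1 = Σ v_i α_i r_i = 5·7·6 + 1·4·8 + 2·2·5 + 7·11·3 + 11·8·1 = 581 ≡ 9.
  α_i^2 mod 13 = [10, 3, 4, 4, 12].
  S_2 = Σ v_i α_i^2 r_i = 5·10·6 + 1·3·8 + 2·4·5 + 7·4·3 + 11·12·1 = 580 ≡ 8.
  S = (2, 9, 8) ≠ 0, so r is not a codeword (an error is present).
Step 3: locate the error. For a single error e at position i, S_ℓ = v_i·e·α_i^ℓ, so α_err = S_1/S_0.
  S_0^{−1} = 2^{−1} = 7 (mod 13), so α_err = 9·7 = 63 ≡ 11 = α_4. Error position i = 4.
  Consistency check: S_2/S_1 = 8·3 = 24 ≡ 11 = α_err ✓ (single-error assumption holds).
Step 4: error magnitude e = S_0/v_4 = S_0·∏_{j≠4}(α_4 − α_j) = 2·2 = 4 ≡ 4 (mod 13).
Step 5: correct position 4: c_4 = r_4 − e = 3 − 4 ≡ 12 (mod 13). Hence c = [6, 8, 5, 12, 1].
  Check: interpolating c through the α_i gives m(x) = 2 + 8·x (degree < 2) with m(α_i) = c_i for every i, so c is indeed a codeword.


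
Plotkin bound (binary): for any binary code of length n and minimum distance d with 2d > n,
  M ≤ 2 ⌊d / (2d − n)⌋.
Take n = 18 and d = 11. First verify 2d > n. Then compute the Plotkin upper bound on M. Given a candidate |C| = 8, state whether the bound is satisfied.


Plotkin bound M ≤ 4; given |C| = 8 > bound (violated).

Check applicability: 2d = 22, n = 18.
2d − n = 4 > 0, so Plotkin applies.
Compute d/(2d−n) = 11/4 ≈ 2.7500.
⌊d/(2d−n)⌋ = 2.
Plotkin bound: M ≤ 2·2 = 4.
Given |C| = 8, check: VIOLATED.
This |C| is above the Plotkin bound, so no binary code with n = 18, d = 11 and 8 codewords exists.
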